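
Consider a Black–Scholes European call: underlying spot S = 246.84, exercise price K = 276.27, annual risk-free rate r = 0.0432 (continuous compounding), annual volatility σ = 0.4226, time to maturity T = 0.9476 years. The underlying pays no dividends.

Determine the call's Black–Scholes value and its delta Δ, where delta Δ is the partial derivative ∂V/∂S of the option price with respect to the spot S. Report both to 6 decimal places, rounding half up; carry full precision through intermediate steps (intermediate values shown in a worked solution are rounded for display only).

price = 33.170280
Δ = 0.512522

σ√T = 0.4226·√0.9476 = 0.411379
d₁ = (ln(S/K) + (r+σ²/2)T) / (σ√T) = (ln(246.84/276.27) + (0.0432+0.4226²/2)·0.9476) / 0.411379 = (-0.112638 + 0.125553) / 0.411379 = 0.031393
d₂ = d₁ − σ√T = 0.031393 − 0.411379 = -0.379986
e^{−rT} = e^{−0.0432·0.9476} = 0.959890
N(d₁) = 0.512522,  N(d₂) = 0.351978
Call price V = S·N(d₁) − K·e^{−rT}·N(d₂) = 126.510893 − 93.340614 = 33.170280
Δ = N(d₁) = 0.512522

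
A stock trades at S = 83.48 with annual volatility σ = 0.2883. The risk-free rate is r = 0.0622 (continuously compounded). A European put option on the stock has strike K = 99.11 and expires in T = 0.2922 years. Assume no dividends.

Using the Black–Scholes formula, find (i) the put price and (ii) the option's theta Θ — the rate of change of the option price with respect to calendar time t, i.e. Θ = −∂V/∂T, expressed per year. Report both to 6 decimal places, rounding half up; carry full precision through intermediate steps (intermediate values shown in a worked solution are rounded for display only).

σ√T = 0.2883·√0.2922 = 0.155842
d₁ = (ln(S/K) + (r+σ²/2)T) / (σ√T) = (ln(83.48/99.11) + (0.0622+0.2883²/2)·0.2922) / 0.155842 = (-0.171623 + 0.030318) / 0.155842 = -0.906719
d₂ = d₁ − σ√T = -0.906719 − 0.155842 = -1.062562
e^{−rT} = e^{−0.0622·0.2922} = 0.981989
N(−d₁) = 0.817722,  N(−d₂) = 0.856010
Put price V = K·e^{−rT}·N(−d₂) − S·N(−d₁) = 83.311099 − 68.263466 = 15.047633
φ(d₁) = (1/√(2π))·e^{−d₁²/2} = 0.264475
Θ = −S·φ(d₁)·σ/(2√T) + r·K·e^{−rT}·N(−d₂) = −5.887645 + 5.181950 = -0.705694

price = 15.047633
Θ = -0.705694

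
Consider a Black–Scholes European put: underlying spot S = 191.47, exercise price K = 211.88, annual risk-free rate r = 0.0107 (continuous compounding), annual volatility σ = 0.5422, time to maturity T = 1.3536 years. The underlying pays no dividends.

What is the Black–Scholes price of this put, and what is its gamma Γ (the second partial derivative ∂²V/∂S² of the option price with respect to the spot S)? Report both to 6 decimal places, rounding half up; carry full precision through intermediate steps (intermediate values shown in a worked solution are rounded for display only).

price = 58.681751
Γ = 0.003251

σ√T = 0.5422·√1.3536 = 0.630819
d₁ = (ln(S/K) + (r+σ²/2)T) / (σ√T) = (ln(191.47/211.88) + (0.0107+0.5422²/2)·1.3536) / 0.630819 = (-0.101289 + 0.213450) / 0.630819 = 0.177802
d₂ = d₁ − σ√T = 0.177802 − 0.630819 = -0.453017
e^{−rT} = e^{−0.0107·1.3536} = 0.985621
N(−d₁) = 0.429439,  N(−d₂) = 0.674732
Put price V = K·e^{−rT}·N(−d₂) − S·N(−d₁) = 140.906487 − 82.224736 = 58.681751
φ(d₁) = (1/√(2π))·e^{−d₁²/2} = 0.392686
Γ = φ(d₁) / (S·σ·√T) = 0.003251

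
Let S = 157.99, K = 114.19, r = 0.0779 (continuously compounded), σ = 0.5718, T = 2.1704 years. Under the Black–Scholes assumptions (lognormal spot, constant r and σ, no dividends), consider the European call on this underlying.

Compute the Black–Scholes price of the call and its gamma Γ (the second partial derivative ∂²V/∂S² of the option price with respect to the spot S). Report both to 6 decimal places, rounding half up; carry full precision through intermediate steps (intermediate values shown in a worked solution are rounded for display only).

price = 78.673236
Γ = 0.001805

σ√T = 0.5718·√2.1704 = 0.842392
d₁ = (ln(S/K) + (r+σ²/2)T) / (σ√T) = (ln(157.99/114.19) + (0.0779+0.5718²/2)·2.1704) / 0.842392 = (0.324668 + 0.523886) / 0.842392 = 1.007315
d₂ = d₁ − σ√T = 1.007315 − 0.842392 = 0.164924
e^{−rT} = e^{−0.0779·2.1704} = 0.844446
N(d₁) = 0.843108,  N(d₂) = 0.565498
Call price V = S·N(d₁) − K·e^{−rT}·N(d₂) = 133.202691 − 54.529455 = 78.673236
φ(d₁) = (1/√(2π))·e^{−d₁²/2} = 0.240201
Γ = φ(d₁) / (S·σ·√T) = 0.001805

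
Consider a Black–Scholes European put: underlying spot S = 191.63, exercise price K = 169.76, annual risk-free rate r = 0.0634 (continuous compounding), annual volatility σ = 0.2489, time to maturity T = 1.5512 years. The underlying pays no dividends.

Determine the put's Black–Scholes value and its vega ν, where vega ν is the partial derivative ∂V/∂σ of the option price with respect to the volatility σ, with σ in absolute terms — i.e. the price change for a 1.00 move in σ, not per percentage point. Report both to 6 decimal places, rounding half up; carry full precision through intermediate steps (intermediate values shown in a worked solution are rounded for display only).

σ√T = 0.2489·√1.5512 = 0.309998
d₁ = (ln(S/K) + (r+σ²/2)T) / (σ√T) = (ln(191.63/169.76) + (0.0634+0.2489²/2)·1.5512) / 0.309998 = (0.121181 + 0.146395) / 0.309998 = 0.863155
d₂ = d₁ − σ√T = 0.863155 − 0.309998 = 0.553157
e^{−rT} = e^{−0.0634·1.5512} = 0.906335
N(−d₁) = 0.194026,  N(−d₂) = 0.290078
Put price V = K·e^{−rT}·N(−d₂) − S·N(−d₁) = 44.631246 − 37.181238 = 7.450008
φ(d₁) = (1/√(2π))·e^{−d₁²/2} = 0.274870
ν = S·φ(d₁)·√T = 65.603184

price = 7.450008
ν = 65.603184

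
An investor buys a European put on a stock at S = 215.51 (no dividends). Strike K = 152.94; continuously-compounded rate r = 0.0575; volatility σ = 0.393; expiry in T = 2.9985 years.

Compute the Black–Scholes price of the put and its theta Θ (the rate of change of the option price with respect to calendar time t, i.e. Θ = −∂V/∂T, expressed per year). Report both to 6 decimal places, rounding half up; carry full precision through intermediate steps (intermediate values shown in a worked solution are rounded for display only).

σ√T = 0.393·√2.9985 = 0.680526
d₁ = (ln(S/K) + (r+σ²/2)T) / (σ√T) = (ln(215.51/152.94) + (0.0575+0.393²/2)·2.9985) / 0.680526 = (0.342962 + 0.403971) / 0.680526 = 1.097582
d₂ = d₁ − σ√T = 1.097582 − 0.680526 = 0.417057
e^{−rT} = e^{−0.0575·2.9985} = 0.841631
N(−d₁) = 0.136193,  N(−d₂) = 0.338319
Put price V = K·e^{−rT}·N(−d₂) − S·N(−d₁) = 43.548032 − 29.351053 = 14.196979
φ(d₁) = (1/√(2π))·e^{−d₁²/2} = 0.218432
Θ = −S·φ(d₁)·σ/(2√T) + r·K·e^{−rT}·N(−d₂) = −5.341873 + 2.504012 = -2.837861

price = 14.196979
Θ = -2.837861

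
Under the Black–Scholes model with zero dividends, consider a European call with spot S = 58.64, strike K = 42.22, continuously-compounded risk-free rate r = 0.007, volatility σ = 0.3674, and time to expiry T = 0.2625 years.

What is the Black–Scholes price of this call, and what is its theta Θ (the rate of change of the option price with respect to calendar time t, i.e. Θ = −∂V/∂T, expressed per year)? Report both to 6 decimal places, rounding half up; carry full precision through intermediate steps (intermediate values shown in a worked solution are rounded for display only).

price = 16.646479
Θ = -1.798294

σ√T = 0.3674·√0.2625 = 0.188236
d₁ = (ln(S/K) + (r+σ²/2)T) / (σ√T) = (ln(58.64/42.22) + (0.007+0.3674²/2)·0.2625) / 0.188236 = (0.328523 + 0.019554) / 0.188236 = 1.849147
d₂ = d₁ − σ√T = 1.849147 − 0.188236 = 1.660911
e^{−rT} = e^{−0.007·0.2625} = 0.998164
N(d₁) = 0.967782,  N(d₂) = 0.951634
Call price V = S·N(d₁) − K·e^{−rT}·N(d₂) = 56.750721 − 40.104242 = 16.646479
φ(d₁) = (1/√(2π))·e^{−d₁²/2} = 0.072179
Θ = −S·φ(d₁)·σ/(2√T) − r·K·e^{−rT}·N(d₂) = −1.517564 − 0.280730 = -1.798294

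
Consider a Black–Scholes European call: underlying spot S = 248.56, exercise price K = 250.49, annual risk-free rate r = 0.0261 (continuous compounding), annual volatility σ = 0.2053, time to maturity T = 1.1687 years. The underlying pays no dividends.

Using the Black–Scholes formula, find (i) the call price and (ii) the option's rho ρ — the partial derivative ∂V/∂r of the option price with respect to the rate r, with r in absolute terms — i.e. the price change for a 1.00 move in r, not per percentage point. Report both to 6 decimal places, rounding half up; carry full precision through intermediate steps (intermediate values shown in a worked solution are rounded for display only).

price = 24.627142
ρ = 141.026585

σ√T = 0.2053·√1.1687 = 0.221942
d₁ = (ln(S/K) + (r+σ²/2)T) / (σ√T) = (ln(248.56/250.49) + (0.0261+0.2053²/2)·1.1687) / 0.221942 = (-0.007735 + 0.055132) / 0.221942 = 0.213558
d₂ = d₁ − σ√T = 0.213558 − 0.221942 = -0.008385
e^{−rT} = e^{−0.0261·1.1687} = 0.969957
N(d₁) = 0.584554,  N(d₂) = 0.496655
Call price V = S·N(d₁) − K·e^{−rT}·N(d₂) = 145.296762 − 120.669620 = 24.627142
ρ = K·T·e^{−rT}·N(d₂) = 141.026585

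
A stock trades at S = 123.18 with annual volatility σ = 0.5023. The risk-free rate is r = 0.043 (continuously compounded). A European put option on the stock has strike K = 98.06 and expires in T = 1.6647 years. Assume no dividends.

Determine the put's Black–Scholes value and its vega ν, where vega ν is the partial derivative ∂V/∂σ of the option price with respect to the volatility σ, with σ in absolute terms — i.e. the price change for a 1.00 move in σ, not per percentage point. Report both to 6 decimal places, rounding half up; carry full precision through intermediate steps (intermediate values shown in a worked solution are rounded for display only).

price = 14.037550
ν = 46.540139

σ√T = 0.5023·√1.6647 = 0.648084
d₁ = (ln(S/K) + (r+σ²/2)T) / (σ√T) = (ln(123.18/98.06) + (0.043+0.5023²/2)·1.6647) / 0.648084 = (0.228067 + 0.281588) / 0.648084 = 0.786404
d₂ = d₁ − σ√T = 0.786404 − 0.648084 = 0.138320
e^{−rT} = e^{−0.043·1.6647} = 0.930920
N(−d₁) = 0.215815,  N(−d₂) = 0.444994
Put price V = K·e^{−rT}·N(−d₂) − S·N(−d₁) = 40.621700 − 26.584150 = 14.037550
φ(d₁) = (1/√(2π))·e^{−d₁²/2} = 0.292833
ν = S·φ(d₁)·√T = 46.540139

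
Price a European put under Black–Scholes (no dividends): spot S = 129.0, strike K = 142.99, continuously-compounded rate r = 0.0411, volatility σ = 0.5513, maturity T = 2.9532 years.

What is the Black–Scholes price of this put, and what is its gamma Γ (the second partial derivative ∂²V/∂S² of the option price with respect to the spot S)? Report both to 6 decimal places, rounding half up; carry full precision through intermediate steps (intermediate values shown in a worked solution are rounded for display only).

price = 45.395614
Γ = 0.002891

σ√T = 0.5513·√2.9532 = 0.947402
d₁ = (ln(S/K) + (r+σ²/2)T) / (σ√T) = (ln(129.0/142.99) + (0.0411+0.5513²/2)·2.9532) / 0.947402 = (-0.102962 + 0.570162) / 0.947402 = 0.493138
d₂ = d₁ − σ√T = 0.493138 − 0.947402 = -0.454265
e^{−rT} = e^{−0.0411·2.9532} = 0.885700
N(−d₁) = 0.310958,  N(−d₂) = 0.675181
Put price V = K·e^{−rT}·N(−d₂) − S·N(−d₁) = 85.509152 − 40.113537 = 45.395614
φ(d₁) = (1/√(2π))·e^{−d₁²/2} = 0.353267
Γ = φ(d₁) / (S·σ·√T) = 0.002891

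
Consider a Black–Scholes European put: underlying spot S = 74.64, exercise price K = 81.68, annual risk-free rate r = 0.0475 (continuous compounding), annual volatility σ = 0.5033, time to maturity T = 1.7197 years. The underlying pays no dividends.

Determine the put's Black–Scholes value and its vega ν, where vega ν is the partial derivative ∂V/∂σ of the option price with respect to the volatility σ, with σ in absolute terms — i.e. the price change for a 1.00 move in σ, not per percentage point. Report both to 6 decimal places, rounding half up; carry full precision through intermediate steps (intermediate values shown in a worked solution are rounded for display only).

price = 19.702277
ν = 37.132855

σ√T = 0.5033·√1.7197 = 0.660014
d₁ = (ln(S/K) + (r+σ²/2)T) / (σ√T) = (ln(74.64/81.68) + (0.0475+0.5033²/2)·1.7197) / 0.660014 = (-0.090133 + 0.299495) / 0.660014 = 0.317209
d₂ = d₁ − σ√T = 0.317209 − 0.660014 = -0.342805
e^{−rT} = e^{−0.0475·1.7197} = 0.921562
N(−d₁) = 0.375542,  N(−d₂) = 0.634127
Put price V = K·e^{−rT}·N(−d₂) − S·N(−d₁) = 47.732768 − 28.030490 = 19.702277
φ(d₁) = (1/√(2π))·e^{−d₁²/2} = 0.379368
ν = S·φ(d₁)·√T = 37.132855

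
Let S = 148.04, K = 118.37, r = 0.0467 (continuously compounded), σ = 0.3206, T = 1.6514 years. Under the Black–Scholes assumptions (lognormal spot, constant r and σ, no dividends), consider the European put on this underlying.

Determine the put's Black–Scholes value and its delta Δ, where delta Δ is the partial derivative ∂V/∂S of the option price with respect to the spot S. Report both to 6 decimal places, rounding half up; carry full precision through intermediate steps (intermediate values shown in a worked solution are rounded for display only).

σ√T = 0.3206·√1.6514 = 0.411993
d₁ = (ln(S/K) + (r+σ²/2)T) / (σ√T) = (ln(148.04/118.37) + (0.0467+0.3206²/2)·1.6514) / 0.411993 = (0.223667 + 0.161989) / 0.411993 = 0.936076
d₂ = d₁ − σ√T = 0.936076 − 0.411993 = 0.524083
e^{−rT} = e^{−0.0467·1.6514} = 0.925778
N(−d₁) = 0.174617,  N(−d₂) = 0.300110
Put price V = K·e^{−rT}·N(−d₂) − S·N(−d₁) = 32.887407 − 25.850303 = 7.037104
Δ = −N(−d₁) = -0.174617

price = 7.037104
Δ = -0.174617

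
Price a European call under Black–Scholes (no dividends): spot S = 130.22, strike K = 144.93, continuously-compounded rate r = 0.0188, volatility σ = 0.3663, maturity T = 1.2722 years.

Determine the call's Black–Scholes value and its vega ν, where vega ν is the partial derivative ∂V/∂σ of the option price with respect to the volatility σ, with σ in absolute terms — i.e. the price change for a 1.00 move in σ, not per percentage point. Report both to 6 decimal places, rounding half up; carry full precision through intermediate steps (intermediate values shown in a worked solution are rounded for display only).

price = 17.034636
ν = 58.594798

σ√T = 0.3663·√1.2722 = 0.413157
d₁ = (ln(S/K) + (r+σ²/2)T) / (σ√T) = (ln(130.22/144.93) + (0.0188+0.3663²/2)·1.2722) / 0.413157 = (-0.107026 + 0.109267) / 0.413157 = 0.005424
d₂ = d₁ − σ√T = 0.005424 − 0.413157 = -0.407732
e^{−rT} = e^{−0.0188·1.2722} = 0.976366
N(d₁) = 0.502164,  N(d₂) = 0.341735
Call price V = S·N(d₁) − K·e^{−rT}·N(d₂) = 65.391779 − 48.357143 = 17.034636
φ(d₁) = (1/√(2π))·e^{−d₁²/2} = 0.398936
ν = S·φ(d₁)·√T = 58.594798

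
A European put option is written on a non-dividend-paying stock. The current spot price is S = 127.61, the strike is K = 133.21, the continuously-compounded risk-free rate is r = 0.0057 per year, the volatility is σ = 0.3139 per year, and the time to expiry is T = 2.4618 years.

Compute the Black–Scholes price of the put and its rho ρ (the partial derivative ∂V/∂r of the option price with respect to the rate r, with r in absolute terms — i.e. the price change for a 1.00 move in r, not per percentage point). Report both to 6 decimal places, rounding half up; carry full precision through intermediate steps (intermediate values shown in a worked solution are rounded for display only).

σ√T = 0.3139·√2.4618 = 0.492513
d₁ = (ln(S/K) + (r+σ²/2)T) / (σ√T) = (ln(127.61/133.21) + (0.0057+0.3139²/2)·2.4618) / 0.492513 = (-0.042948 + 0.135317) / 0.492513 = 0.187546
d₂ = d₁ − σ√T = 0.187546 − 0.492513 = -0.304967
e^{−rT} = e^{−0.0057·2.4618} = 0.986066
N(−d₁) = 0.425616,  N(−d₂) = 0.619804
Put price V = K·e^{−rT}·N(−d₂) − S·N(−d₁) = 81.413683 − 54.312909 = 27.100774
ρ = −K·T·e^{−rT}·N(−d₂) = -200.424204

price = 27.100774
ρ = -200.424204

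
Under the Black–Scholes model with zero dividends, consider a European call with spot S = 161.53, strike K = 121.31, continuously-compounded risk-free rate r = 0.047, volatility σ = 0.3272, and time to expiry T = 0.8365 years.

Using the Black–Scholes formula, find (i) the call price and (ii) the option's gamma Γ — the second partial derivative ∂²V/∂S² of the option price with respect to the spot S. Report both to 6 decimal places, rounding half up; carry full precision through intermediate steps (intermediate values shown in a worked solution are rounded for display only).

σ√T = 0.3272·√0.8365 = 0.299258
d₁ = (ln(S/K) + (r+σ²/2)T) / (σ√T) = (ln(161.53/121.31) + (0.047+0.3272²/2)·0.8365) / 0.299258 = (0.286342 + 0.084093) / 0.299258 = 1.237843
d₂ = d₁ − σ√T = 1.237843 − 0.299258 = 0.938585
e^{−rT} = e^{−0.047·0.8365} = 0.961447
N(d₁) = 0.892113,  N(d₂) = 0.826028
Call price V = S·N(d₁) − K·e^{−rT}·N(d₂) = 144.102997 − 96.342273 = 47.760724
φ(d₁) = (1/√(2π))·e^{−d₁²/2} = 0.185432
Γ = φ(d₁) / (S·σ·√T) = 0.003836

price = 47.760724
Γ = 0.003836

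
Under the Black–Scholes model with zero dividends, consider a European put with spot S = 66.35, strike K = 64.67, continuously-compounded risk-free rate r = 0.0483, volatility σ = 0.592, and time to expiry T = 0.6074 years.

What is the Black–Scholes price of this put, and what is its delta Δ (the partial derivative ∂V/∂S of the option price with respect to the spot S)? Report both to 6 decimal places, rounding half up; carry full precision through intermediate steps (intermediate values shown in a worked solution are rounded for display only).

price = 10.088599
Δ = -0.363221

σ√T = 0.592·√0.6074 = 0.461380
d₁ = (ln(S/K) + (r+σ²/2)T) / (σ√T) = (ln(66.35/64.67) + (0.0483+0.592²/2)·0.6074) / 0.461380 = (0.025646 + 0.135773) / 0.461380 = 0.349862
d₂ = d₁ − σ√T = 0.349862 − 0.461380 = -0.111518
e^{−rT} = e^{−0.0483·0.6074} = 0.971089
N(−d₁) = 0.363221,  N(−d₂) = 0.544397
Put price V = K·e^{−rT}·N(−d₂) − S·N(−d₁) = 34.188309 − 24.099710 = 10.088599
Δ = −N(−d₁) = -0.363221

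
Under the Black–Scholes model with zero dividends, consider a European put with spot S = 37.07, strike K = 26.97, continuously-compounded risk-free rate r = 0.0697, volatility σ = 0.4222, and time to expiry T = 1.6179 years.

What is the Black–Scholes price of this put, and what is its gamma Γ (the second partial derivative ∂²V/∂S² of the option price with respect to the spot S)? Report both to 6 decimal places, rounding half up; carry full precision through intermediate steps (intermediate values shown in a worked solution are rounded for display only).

price = 1.881071
Γ = 0.011296

σ√T = 0.4222·√1.6179 = 0.537024
d₁ = (ln(S/K) + (r+σ²/2)T) / (σ√T) = (ln(37.07/26.97) + (0.0697+0.4222²/2)·1.6179) / 0.537024 = (0.318083 + 0.256965) / 0.537024 = 1.070804
d₂ = d₁ − σ√T = 1.070804 − 0.537024 = 0.533780
e^{−rT} = e^{−0.0697·1.6179} = 0.893358
N(−d₁) = 0.142129,  N(−d₂) = 0.296747
Put price V = K·e^{−rT}·N(−d₂) − S·N(−d₁) = 7.149782 − 5.268711 = 1.881071
φ(d₁) = (1/√(2π))·e^{−d₁²/2} = 0.224866
Γ = φ(d₁) / (S·σ·√T) = 0.011296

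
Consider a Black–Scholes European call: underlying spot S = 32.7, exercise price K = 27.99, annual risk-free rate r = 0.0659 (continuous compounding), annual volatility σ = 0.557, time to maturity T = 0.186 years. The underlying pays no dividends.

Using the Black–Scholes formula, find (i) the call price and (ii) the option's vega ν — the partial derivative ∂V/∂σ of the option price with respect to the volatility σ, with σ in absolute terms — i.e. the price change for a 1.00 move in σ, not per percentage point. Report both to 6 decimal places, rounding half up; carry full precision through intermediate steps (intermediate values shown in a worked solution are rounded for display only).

price = 6.081515
ν = 4.024508

σ√T = 0.557·√0.186 = 0.240221
d₁ = (ln(S/K) + (r+σ²/2)T) / (σ√T) = (ln(32.7/27.99) + (0.0659+0.557²/2)·0.186) / 0.240221 = (0.155528 + 0.041111) / 0.240221 = 0.818571
d₂ = d₁ − σ√T = 0.818571 − 0.240221 = 0.578350
e^{−rT} = e^{−0.0659·0.186} = 0.987817
N(d₁) = 0.793484,  N(d₂) = 0.718486
Call price V = S·N(d₁) − K·e^{−rT}·N(d₂) = 25.946942 − 19.865428 = 6.081515
φ(d₁) = (1/√(2π))·e^{−d₁²/2} = 0.285370
ν = S·φ(d₁)·√T = 4.024508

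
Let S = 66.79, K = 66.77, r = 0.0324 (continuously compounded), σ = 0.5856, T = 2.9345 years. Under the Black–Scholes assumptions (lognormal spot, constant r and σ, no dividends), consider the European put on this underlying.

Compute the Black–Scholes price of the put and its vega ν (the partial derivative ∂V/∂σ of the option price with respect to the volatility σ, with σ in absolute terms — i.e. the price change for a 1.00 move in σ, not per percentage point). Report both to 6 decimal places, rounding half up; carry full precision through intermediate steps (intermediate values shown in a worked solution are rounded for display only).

price = 21.546608
ν = 38.201884

σ√T = 0.5856·√2.9345 = 1.003155
d₁ = (ln(S/K) + (r+σ²/2)T) / (σ√T) = (ln(66.79/66.77) + (0.0324+0.5856²/2)·2.9345) / 1.003155 = (0.000299 + 0.598238) / 1.003155 = 0.596655
d₂ = d₁ − σ√T = 0.596655 − 1.003155 = -0.406500
e^{−rT} = e^{−0.0324·2.9345} = 0.909302
N(−d₁) = 0.275369,  N(−d₂) = 0.657812
Put price V = K·e^{−rT}·N(−d₂) − S·N(−d₁) = 39.938497 − 18.391889 = 21.546608
φ(d₁) = (1/√(2π))·e^{−d₁²/2} = 0.333892
ν = S·φ(d₁)·√T = 38.201884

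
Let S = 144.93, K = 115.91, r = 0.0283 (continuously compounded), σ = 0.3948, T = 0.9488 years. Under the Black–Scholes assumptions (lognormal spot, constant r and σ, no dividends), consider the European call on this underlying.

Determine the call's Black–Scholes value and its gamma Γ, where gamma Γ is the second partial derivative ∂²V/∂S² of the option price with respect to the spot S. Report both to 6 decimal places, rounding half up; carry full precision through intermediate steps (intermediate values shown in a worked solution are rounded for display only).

price = 39.643751
Γ = 0.005017

σ√T = 0.3948·√0.9488 = 0.384560
d₁ = (ln(S/K) + (r+σ²/2)T) / (σ√T) = (ln(144.93/115.91) + (0.0283+0.3948²/2)·0.9488) / 0.384560 = (0.223437 + 0.100794) / 0.384560 = 0.843122
d₂ = d₁ − σ√T = 0.843122 − 0.384560 = 0.458561
e^{−rT} = e^{−0.0283·0.9488} = 0.973506
N(d₁) = 0.800420,  N(d₂) = 0.676725
Call price V = S·N(d₁) − K·e^{−rT}·N(d₂) = 116.004847 − 76.361097 = 39.643751
φ(d₁) = (1/√(2π))·e^{−d₁²/2} = 0.279608
Γ = φ(d₁) / (S·σ·√T) = 0.005017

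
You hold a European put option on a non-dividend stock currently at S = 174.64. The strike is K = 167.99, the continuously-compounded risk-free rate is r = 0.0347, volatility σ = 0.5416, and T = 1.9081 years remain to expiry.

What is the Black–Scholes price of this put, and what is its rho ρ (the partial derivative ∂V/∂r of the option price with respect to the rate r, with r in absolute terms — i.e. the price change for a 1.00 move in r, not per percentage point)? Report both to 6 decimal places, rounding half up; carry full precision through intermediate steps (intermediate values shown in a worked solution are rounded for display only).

price = 40.141357
ρ = -177.717537

σ√T = 0.5416·√1.9081 = 0.748134
d₁ = (ln(S/K) + (r+σ²/2)T) / (σ√T) = (ln(174.64/167.99) + (0.0347+0.5416²/2)·1.9081) / 0.748134 = (0.038822 + 0.346063) / 0.748134 = 0.514461
d₂ = d₁ − σ√T = 0.514461 − 0.748134 = -0.233673
e^{−rT} = e^{−0.0347·1.9081} = 0.935933
N(−d₁) = 0.303465,  N(−d₂) = 0.592381
Put price V = K·e^{−rT}·N(−d₂) − S·N(−d₁) = 93.138482 − 52.997125 = 40.141357
ρ = −K·T·e^{−rT}·N(−d₂) = -177.717537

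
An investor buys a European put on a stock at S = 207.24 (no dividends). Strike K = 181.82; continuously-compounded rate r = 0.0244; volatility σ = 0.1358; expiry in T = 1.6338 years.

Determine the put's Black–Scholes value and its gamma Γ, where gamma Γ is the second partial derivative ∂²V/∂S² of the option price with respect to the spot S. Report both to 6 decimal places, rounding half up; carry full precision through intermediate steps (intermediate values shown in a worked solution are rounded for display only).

σ√T = 0.1358·√1.6338 = 0.173580
d₁ = (ln(S/K) + (r+σ²/2)T) / (σ√T) = (ln(207.24/181.82) + (0.0244+0.1358²/2)·1.6338) / 0.173580 = (0.130860 + 0.054930) / 0.173580 = 1.070344
d₂ = d₁ − σ√T = 1.070344 − 0.173580 = 0.896764
e^{−rT} = e^{−0.0244·1.6338} = 0.960919
N(−d₁) = 0.142232,  N(−d₂) = 0.184922
Put price V = K·e^{−rT}·N(−d₂) − S·N(−d₁) = 32.308613 − 29.476227 = 2.832386
φ(d₁) = (1/√(2π))·e^{−d₁²/2} = 0.224977
Γ = φ(d₁) / (S·σ·√T) = 0.006254

price = 2.832386
Γ = 0.006254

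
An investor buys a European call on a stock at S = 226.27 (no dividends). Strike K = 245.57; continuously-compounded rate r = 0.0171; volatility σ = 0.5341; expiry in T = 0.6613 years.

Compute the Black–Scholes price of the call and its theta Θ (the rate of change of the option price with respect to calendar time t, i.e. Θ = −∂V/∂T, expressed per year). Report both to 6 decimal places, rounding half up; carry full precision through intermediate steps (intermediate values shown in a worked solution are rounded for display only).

σ√T = 0.5341·√0.6613 = 0.434332
d₁ = (ln(S/K) + (r+σ²/2)T) / (σ√T) = (ln(226.27/245.57) + (0.0171+0.5341²/2)·0.6613) / 0.434332 = (-0.081853 + 0.105630) / 0.434332 = 0.054745
d₂ = d₁ − σ√T = 0.054745 − 0.434332 = -0.379587
e^{−rT} = e^{−0.0171·0.6613} = 0.988755
N(d₁) = 0.521829,  N(d₂) = 0.352126
Call price V = S·N(d₁) − K·e^{−rT}·N(d₂) = 118.074252 − 85.499210 = 32.575041
φ(d₁) = (1/√(2π))·e^{−d₁²/2} = 0.398345
Θ = −S·φ(d₁)·σ/(2√T) − r·K·e^{−rT}·N(d₂) = −29.599173 − 1.462036 = -31.061210

price = 32.575041
Θ = -31.061210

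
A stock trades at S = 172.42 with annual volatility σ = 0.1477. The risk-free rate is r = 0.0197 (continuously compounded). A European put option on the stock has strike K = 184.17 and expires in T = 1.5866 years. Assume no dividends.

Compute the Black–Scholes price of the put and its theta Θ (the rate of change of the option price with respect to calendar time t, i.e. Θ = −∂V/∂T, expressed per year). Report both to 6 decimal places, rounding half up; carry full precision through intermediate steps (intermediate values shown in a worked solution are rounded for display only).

σ√T = 0.1477·√1.5866 = 0.186043
d₁ = (ln(S/K) + (r+σ²/2)T) / (σ√T) = (ln(172.42/184.17) + (0.0197+0.1477²/2)·1.5866) / 0.186043 = (-0.065926 + 0.048562) / 0.186043 = -0.093332
d₂ = d₁ − σ√T = -0.093332 − 0.186043 = -0.279375
e^{−rT} = e^{−0.0197·1.5866} = 0.969227
N(−d₁) = 0.537180,  N(−d₂) = 0.610022
Put price V = K·e^{−rT}·N(−d₂) − S·N(−d₁) = 108.890449 − 92.620589 = 16.269859
φ(d₁) = (1/√(2π))·e^{−d₁²/2} = 0.397208
Θ = −S·φ(d₁)·σ/(2√T) + r·K·e^{−rT}·N(−d₂) = −4.015346 + 2.145142 = -1.870204

price = 16.269859
Θ = -1.870204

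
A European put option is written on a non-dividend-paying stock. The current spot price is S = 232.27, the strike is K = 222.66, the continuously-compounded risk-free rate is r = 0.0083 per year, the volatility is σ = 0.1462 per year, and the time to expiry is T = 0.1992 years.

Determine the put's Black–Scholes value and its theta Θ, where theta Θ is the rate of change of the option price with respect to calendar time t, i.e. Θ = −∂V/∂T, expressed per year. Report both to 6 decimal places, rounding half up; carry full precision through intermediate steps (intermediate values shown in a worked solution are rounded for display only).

price = 2.216734
Θ = -11.351244

σ√T = 0.1462·√0.1992 = 0.065252
d₁ = (ln(S/K) + (r+σ²/2)T) / (σ√T) = (ln(232.27/222.66) + (0.0083+0.1462²/2)·0.1992) / 0.065252 = (0.042255 + 0.003782) / 0.065252 = 0.705526
d₂ = d₁ − σ√T = 0.705526 − 0.065252 = 0.640274
e^{−rT} = e^{−0.0083·0.1992} = 0.998348
N(−d₁) = 0.240241,  N(−d₂) = 0.260997
Put price V = K·e^{−rT}·N(−d₂) − S·N(−d₁) = 58.017617 − 55.800883 = 2.216734
φ(d₁) = (1/√(2π))·e^{−d₁²/2} = 0.311044
Θ = −S·φ(d₁)·σ/(2√T) + r·K·e^{−rT}·N(−d₂) = −11.832790 + 0.481546 = -11.351244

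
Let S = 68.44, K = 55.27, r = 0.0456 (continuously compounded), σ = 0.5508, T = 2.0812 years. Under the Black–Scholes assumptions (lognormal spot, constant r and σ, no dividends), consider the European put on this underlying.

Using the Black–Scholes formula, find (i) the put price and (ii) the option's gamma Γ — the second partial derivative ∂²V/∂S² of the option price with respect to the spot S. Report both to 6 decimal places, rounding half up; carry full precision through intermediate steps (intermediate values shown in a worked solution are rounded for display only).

price = 10.527000
Γ = 0.005388

σ√T = 0.5508·√2.0812 = 0.794604
d₁ = (ln(S/K) + (r+σ²/2)T) / (σ√T) = (ln(68.44/55.27) + (0.0456+0.5508²/2)·2.0812) / 0.794604 = (0.213727 + 0.410601) / 0.794604 = 0.785709
d₂ = d₁ − σ√T = 0.785709 − 0.794604 = -0.008895
e^{−rT} = e^{−0.0456·2.0812} = 0.909461
N(−d₁) = 0.216019,  N(−d₂) = 0.503549
Put price V = K·e^{−rT}·N(−d₂) − S·N(−d₁) = 25.311336 − 14.784336 = 10.527000
φ(d₁) = (1/√(2π))·e^{−d₁²/2} = 0.292993
Γ = φ(d₁) / (S·σ·√T) = 0.005388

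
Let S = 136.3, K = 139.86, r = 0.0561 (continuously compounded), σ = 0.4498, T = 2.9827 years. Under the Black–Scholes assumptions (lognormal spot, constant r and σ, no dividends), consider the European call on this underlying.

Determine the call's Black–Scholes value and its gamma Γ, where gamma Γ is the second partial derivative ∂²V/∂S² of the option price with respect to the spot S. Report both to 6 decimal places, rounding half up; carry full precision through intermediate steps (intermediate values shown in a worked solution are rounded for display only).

price = 48.082255
Γ = 0.003202

σ√T = 0.4498·√2.9827 = 0.776827
d₁ = (ln(S/K) + (r+σ²/2)T) / (σ√T) = (ln(136.3/139.86) + (0.0561+0.4498²/2)·2.9827) / 0.776827 = (-0.025784 + 0.469059) / 0.776827 = 0.570624
d₂ = d₁ − σ√T = 0.570624 − 0.776827 = -0.206203
e^{−rT} = e^{−0.0561·2.9827} = 0.845921
N(d₁) = 0.715873,  N(d₂) = 0.418316
Call price V = S·N(d₁) − K·e^{−rT}·N(d₂) = 97.573442 − 49.491187 = 48.082255
φ(d₁) = (1/√(2π))·e^{−d₁²/2} = 0.339004
Γ = φ(d₁) / (S·σ·√T) = 0.003202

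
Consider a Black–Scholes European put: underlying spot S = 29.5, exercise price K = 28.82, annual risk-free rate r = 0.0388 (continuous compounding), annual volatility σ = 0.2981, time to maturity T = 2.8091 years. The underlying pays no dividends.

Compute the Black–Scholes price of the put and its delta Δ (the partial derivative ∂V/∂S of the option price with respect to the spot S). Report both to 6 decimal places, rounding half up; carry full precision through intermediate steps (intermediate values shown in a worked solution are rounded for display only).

σ√T = 0.2981·√2.8091 = 0.499627
d₁ = (ln(S/K) + (r+σ²/2)T) / (σ√T) = (ln(29.5/28.82) + (0.0388+0.2981²/2)·2.8091) / 0.499627 = (0.023321 + 0.233806) / 0.499627 = 0.514639
d₂ = d₁ − σ√T = 0.514639 − 0.499627 = 0.015012
e^{−rT} = e^{−0.0388·2.8091} = 0.896737
N(−d₁) = 0.303403,  N(−d₂) = 0.494011
Put price V = K·e^{−rT}·N(−d₂) − S·N(−d₁) = 12.767204 − 8.950383 = 3.816821
Δ = −N(−d₁) = -0.303403

price = 3.816821
Δ = -0.303403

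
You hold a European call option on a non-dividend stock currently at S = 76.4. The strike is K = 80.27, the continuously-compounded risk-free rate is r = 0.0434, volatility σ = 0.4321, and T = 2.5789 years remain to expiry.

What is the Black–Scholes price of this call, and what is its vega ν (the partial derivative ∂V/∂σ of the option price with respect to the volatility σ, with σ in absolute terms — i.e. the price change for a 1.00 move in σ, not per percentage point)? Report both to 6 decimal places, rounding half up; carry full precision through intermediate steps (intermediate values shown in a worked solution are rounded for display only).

price = 22.497874
ν = 44.488201

σ√T = 0.4321·√2.5789 = 0.693907
d₁ = (ln(S/K) + (r+σ²/2)T) / (σ√T) = (ln(76.4/80.27) + (0.0434+0.4321²/2)·2.5789) / 0.693907 = (-0.049413 + 0.352678) / 0.693907 = 0.437039
d₂ = d₁ − σ√T = 0.437039 − 0.693907 = -0.256868
e^{−rT} = e^{−0.0434·2.5789} = 0.894112
N(d₁) = 0.668959,  N(d₂) = 0.398640
Call price V = S·N(d₁) − K·e^{−rT}·N(d₂) = 51.108433 − 28.610559 = 22.497874
φ(d₁) = (1/√(2π))·e^{−d₁²/2} = 0.362605
ν = S·φ(d₁)·√T = 44.488201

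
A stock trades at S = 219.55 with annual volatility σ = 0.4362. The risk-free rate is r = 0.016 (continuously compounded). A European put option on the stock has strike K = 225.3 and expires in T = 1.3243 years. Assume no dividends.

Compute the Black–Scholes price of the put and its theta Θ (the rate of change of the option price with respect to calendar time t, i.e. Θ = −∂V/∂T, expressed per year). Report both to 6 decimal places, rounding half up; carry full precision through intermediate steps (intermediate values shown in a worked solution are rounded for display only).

price = 44.126010
Θ = -13.995107

σ√T = 0.4362·√1.3243 = 0.501971
d₁ = (ln(S/K) + (r+σ²/2)T) / (σ√T) = (ln(219.55/225.3) + (0.016+0.4362²/2)·1.3243) / 0.501971 = (-0.025853 + 0.147176) / 0.501971 = 0.241694
d₂ = d₁ − σ√T = 0.241694 − 0.501971 = -0.260277
e^{−rT} = e^{−0.016·1.3243} = 0.979034
N(−d₁) = 0.404509,  N(−d₂) = 0.602675
Put price V = K·e^{−rT}·N(−d₂) − S·N(−d₁) = 132.935868 − 88.809858 = 44.126010
φ(d₁) = (1/√(2π))·e^{−d₁²/2} = 0.387458
Θ = −S·φ(d₁)·σ/(2√T) + r·K·e^{−rT}·N(−d₂) = −16.122081 + 2.126974 = -13.995107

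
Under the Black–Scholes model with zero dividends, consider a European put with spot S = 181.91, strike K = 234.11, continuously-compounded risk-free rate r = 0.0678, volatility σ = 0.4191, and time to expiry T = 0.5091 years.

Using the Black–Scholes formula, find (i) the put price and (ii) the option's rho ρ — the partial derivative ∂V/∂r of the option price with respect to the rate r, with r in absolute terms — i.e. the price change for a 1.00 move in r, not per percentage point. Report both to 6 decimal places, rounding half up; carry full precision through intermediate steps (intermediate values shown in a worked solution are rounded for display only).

σ√T = 0.4191·√0.5091 = 0.299033
d₁ = (ln(S/K) + (r+σ²/2)T) / (σ√T) = (ln(181.91/234.11) + (0.0678+0.4191²/2)·0.5091) / 0.299033 = (-0.252279 + 0.079227) / 0.299033 = -0.578704
d₂ = d₁ − σ√T = -0.578704 − 0.299033 = -0.877737
e^{−rT} = e^{−0.0678·0.5091} = 0.966072
N(−d₁) = 0.718606,  N(−d₂) = 0.809957
Put price V = K·e^{−rT}·N(−d₂) − S·N(−d₁) = 183.185586 − 130.721541 = 52.464044
ρ = −K·T·e^{−rT}·N(−d₂) = -93.259782

price = 52.464044
ρ = -93.259782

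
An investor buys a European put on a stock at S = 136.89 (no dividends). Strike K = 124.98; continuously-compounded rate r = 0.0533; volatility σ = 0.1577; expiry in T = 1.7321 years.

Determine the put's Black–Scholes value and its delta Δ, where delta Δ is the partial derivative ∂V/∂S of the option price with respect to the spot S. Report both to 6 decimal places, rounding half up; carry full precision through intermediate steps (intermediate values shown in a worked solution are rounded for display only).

σ√T = 0.1577·√1.7321 = 0.207548
d₁ = (ln(S/K) + (r+σ²/2)T) / (σ√T) = (ln(136.89/124.98) + (0.0533+0.1577²/2)·1.7321) / 0.207548 = (0.091024 + 0.113859) / 0.207548 = 0.987160
d₂ = d₁ − σ√T = 0.987160 − 0.207548 = 0.779612
e^{−rT} = e^{−0.0533·1.7321} = 0.911812
N(−d₁) = 0.161782,  N(−d₂) = 0.217810
Put price V = K·e^{−rT}·N(−d₂) − S·N(−d₁) = 24.821211 − 22.146347 = 2.674864
Δ = −N(−d₁) = -0.161782

price = 2.674864
Δ = -0.161782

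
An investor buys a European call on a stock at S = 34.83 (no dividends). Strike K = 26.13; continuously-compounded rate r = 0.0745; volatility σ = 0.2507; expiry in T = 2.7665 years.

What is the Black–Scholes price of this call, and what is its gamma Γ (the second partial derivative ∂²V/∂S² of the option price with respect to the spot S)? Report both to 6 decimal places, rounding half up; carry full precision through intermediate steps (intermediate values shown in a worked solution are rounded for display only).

price = 14.215727
Γ = 0.010425

σ√T = 0.2507·√2.7665 = 0.416984
d₁ = (ln(S/K) + (r+σ²/2)T) / (σ√T) = (ln(34.83/26.13) + (0.0745+0.2507²/2)·2.7665) / 0.416984 = (0.287395 + 0.293042) / 0.416984 = 1.391988
d₂ = d₁ − σ√T = 1.391988 − 0.416984 = 0.975004
e^{−rT} = e^{−0.0745·2.7665} = 0.813748
N(d₁) = 0.918037,  N(d₂) = 0.835221
Call price V = S·N(d₁) − K·e^{−rT}·N(d₂) = 31.975229 − 17.759503 = 14.215727
φ(d₁) = (1/√(2π))·e^{−d₁²/2} = 0.151411
Γ = φ(d₁) / (S·σ·√T) = 0.010425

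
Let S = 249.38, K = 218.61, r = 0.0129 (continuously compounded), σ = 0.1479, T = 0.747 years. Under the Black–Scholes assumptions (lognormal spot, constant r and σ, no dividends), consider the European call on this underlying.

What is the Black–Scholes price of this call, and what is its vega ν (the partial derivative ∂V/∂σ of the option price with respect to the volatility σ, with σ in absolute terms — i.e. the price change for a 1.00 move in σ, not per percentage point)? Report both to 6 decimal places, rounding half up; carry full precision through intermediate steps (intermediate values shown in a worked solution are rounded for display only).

σ√T = 0.1479·√0.747 = 0.127829
d₁ = (ln(S/K) + (r+σ²/2)T) / (σ√T) = (ln(249.38/218.61) + (0.0129+0.1479²/2)·0.747) / 0.127829 = (0.131689 + 0.017806) / 0.127829 = 1.169494
d₂ = d₁ − σ√T = 1.169494 − 0.127829 = 1.041665
e^{−rT} = e^{−0.0129·0.747} = 0.990410
N(d₁) = 0.878898,  N(d₂) = 0.851217
Call price V = S·N(d₁) − K·e^{−rT}·N(d₂) = 219.179492 − 184.299888 = 34.879604
φ(d₁) = (1/√(2π))·e^{−d₁²/2} = 0.201333
ν = S·φ(d₁)·√T = 43.394659

price = 34.879604
ν = 43.394659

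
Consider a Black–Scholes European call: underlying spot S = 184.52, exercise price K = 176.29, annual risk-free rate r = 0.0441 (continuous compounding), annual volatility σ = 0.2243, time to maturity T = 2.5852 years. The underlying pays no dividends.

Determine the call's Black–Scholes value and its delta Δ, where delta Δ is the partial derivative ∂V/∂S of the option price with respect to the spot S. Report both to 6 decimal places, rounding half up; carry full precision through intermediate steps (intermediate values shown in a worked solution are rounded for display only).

price = 40.395212
Δ = 0.733345

σ√T = 0.2243·√2.5852 = 0.360642
d₁ = (ln(S/K) + (r+σ²/2)T) / (σ√T) = (ln(184.52/176.29) + (0.0441+0.2243²/2)·2.5852) / 0.360642 = (0.045627 + 0.179039) / 0.360642 = 0.622962
d₂ = d₁ − σ√T = 0.622962 − 0.360642 = 0.262320
e^{−rT} = e^{−0.0441·2.5852} = 0.892251
N(d₁) = 0.733345,  N(d₂) = 0.603462
Call price V = S·N(d₁) − K·e^{−rT}·N(d₂) = 135.316844 − 94.921632 = 40.395212
Δ = N(d₁) = 0.733345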